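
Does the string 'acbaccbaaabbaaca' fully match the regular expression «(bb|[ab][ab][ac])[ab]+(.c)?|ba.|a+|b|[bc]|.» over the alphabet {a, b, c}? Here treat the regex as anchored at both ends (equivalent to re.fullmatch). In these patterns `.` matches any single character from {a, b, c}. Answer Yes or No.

No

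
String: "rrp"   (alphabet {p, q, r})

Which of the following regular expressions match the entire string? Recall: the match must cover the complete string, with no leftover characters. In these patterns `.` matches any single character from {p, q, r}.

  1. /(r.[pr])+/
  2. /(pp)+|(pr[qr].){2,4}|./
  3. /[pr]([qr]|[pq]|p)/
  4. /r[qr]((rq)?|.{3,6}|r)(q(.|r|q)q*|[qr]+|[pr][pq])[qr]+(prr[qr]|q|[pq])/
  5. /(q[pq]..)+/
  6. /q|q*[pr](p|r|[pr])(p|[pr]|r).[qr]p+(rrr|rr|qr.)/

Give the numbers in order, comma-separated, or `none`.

1

1 → match
2 → no match
3 → no match
4 → no match
5 → no match — must start with "q"
6 → no match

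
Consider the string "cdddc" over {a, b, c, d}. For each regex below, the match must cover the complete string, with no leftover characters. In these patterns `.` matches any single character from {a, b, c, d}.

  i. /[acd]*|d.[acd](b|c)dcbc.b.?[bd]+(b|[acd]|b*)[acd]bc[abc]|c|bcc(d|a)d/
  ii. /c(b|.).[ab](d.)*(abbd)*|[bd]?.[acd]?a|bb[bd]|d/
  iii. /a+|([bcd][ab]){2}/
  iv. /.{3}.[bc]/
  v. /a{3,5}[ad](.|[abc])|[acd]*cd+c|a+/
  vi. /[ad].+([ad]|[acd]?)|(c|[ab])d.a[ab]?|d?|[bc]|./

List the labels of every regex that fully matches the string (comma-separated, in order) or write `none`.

i → match
ii → no match
iii → no match
iv → match
v → match
vi → no match

i, iv, v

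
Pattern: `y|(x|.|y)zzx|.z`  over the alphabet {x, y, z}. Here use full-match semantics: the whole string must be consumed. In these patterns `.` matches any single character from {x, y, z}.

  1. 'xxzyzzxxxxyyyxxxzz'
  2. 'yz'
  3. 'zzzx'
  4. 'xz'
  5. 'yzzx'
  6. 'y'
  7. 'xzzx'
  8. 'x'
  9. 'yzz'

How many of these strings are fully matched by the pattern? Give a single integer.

6

1 → no match
2 → match
3 → match
4 → match
5 → match
6 → match
7 → match
8 → no match
9 → no match
Total matched: 6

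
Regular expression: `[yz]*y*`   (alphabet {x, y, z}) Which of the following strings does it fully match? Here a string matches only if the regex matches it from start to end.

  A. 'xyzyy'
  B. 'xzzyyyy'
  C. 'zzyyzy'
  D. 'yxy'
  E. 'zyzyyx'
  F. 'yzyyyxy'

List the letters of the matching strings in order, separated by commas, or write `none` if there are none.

C

A → no match
B → no match
C → match
D → no match
E → no match
F → no match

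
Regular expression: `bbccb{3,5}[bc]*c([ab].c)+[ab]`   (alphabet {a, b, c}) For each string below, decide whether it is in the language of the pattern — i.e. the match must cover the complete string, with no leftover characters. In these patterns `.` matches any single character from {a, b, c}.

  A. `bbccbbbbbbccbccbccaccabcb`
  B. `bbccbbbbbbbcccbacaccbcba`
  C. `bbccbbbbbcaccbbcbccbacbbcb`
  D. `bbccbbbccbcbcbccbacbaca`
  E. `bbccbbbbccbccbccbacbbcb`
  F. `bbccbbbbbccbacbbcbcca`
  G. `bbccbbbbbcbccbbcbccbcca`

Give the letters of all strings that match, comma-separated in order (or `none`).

A → match
B → no match
C → match
D → match
E → match
F → match
G → match

A, C, D, E, F, G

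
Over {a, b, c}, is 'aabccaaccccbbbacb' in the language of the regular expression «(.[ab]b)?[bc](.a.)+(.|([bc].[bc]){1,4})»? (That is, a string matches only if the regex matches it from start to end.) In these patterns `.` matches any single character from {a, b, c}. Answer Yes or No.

No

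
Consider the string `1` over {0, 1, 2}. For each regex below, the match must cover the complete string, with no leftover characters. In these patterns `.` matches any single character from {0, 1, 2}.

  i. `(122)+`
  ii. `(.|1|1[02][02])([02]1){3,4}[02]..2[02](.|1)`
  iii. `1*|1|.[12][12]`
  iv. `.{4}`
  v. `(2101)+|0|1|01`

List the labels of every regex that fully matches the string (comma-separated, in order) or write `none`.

iii, v

i → no match — must start with `122`
ii → no match
iii → match
iv → no match
v → match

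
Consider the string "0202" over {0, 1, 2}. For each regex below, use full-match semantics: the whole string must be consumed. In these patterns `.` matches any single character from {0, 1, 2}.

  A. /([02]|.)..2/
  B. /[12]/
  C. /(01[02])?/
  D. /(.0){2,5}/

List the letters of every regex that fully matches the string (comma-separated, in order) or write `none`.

A → match
B → no match
C → no match
D → no match — must end with "0"

A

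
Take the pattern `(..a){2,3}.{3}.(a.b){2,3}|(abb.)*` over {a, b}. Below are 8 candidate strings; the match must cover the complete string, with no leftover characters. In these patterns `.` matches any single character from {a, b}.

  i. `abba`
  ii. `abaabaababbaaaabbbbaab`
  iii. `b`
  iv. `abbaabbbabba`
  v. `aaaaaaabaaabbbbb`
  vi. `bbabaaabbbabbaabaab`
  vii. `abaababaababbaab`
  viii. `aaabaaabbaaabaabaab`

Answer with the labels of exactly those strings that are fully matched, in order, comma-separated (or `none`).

i, iv, vi, vii, viii

i → match
ii → no match
iii → no match
iv → match
v → no match
vi → match
vii → match
viii → match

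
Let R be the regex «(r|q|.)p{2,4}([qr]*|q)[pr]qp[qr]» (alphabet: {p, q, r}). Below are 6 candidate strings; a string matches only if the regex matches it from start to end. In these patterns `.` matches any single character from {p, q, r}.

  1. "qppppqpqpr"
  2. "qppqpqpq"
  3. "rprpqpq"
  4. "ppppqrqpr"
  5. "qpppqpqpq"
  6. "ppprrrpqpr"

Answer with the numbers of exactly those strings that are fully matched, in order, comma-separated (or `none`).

1 → match
2 → match
3 → no match
4 → match
5 → match
6 → match

1, 2, 4, 5, 6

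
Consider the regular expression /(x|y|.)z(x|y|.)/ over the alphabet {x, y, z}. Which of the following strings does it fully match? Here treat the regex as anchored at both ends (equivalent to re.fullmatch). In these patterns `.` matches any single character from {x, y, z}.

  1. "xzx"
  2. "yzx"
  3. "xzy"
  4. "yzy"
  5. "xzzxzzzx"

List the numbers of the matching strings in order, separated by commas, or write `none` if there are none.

1, 2, 3, 4

1 → match
2 → match
3 → match
4 → match
5 → no match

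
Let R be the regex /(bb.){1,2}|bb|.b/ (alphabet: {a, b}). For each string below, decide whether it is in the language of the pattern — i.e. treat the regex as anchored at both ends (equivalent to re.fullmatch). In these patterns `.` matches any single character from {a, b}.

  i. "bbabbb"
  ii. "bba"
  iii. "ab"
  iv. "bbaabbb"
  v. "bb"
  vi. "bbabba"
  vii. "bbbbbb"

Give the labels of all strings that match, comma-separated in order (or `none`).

i, ii, iii, v, vi, vii

i → match
ii → match
iii → match
iv → no match
v → match
vi → match
vii → match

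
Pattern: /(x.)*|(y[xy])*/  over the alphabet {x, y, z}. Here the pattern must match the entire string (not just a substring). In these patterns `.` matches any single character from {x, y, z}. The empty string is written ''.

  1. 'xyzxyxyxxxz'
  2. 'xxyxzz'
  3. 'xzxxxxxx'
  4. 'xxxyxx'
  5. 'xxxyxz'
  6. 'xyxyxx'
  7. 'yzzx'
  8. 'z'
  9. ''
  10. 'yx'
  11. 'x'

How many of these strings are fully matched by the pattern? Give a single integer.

6

1. 'xyzxyxyxxxz' → no match
2. 'xxyxzz' → no match
3. 'xzxxxxxx' → match
4. 'xxxyxx' → match
5. 'xxxyxz' → match
6. 'xyxyxx' → match
7. 'yzzx' → no match
8. 'z' → no match
9. '' → match
10. 'yx' → match
11. 'x' → no match
Total matched: 6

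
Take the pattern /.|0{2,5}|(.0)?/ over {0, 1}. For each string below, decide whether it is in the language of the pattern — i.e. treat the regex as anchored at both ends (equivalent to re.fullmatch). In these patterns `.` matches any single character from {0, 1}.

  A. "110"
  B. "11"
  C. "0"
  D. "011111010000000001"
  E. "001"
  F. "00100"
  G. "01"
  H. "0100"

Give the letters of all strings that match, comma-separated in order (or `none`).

A → no match
B → no match
C → match
D → no match
E → no match
F → no match
G → no match
H → no match

C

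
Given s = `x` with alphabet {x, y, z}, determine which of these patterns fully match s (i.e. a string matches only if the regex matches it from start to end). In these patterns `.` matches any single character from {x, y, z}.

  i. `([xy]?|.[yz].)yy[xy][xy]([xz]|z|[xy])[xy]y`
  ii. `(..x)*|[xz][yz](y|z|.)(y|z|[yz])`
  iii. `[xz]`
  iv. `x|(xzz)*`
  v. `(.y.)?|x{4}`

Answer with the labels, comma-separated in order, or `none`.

i → no match — must end with `y`
ii → no match
iii → match
iv → match
v → no match

iii, iv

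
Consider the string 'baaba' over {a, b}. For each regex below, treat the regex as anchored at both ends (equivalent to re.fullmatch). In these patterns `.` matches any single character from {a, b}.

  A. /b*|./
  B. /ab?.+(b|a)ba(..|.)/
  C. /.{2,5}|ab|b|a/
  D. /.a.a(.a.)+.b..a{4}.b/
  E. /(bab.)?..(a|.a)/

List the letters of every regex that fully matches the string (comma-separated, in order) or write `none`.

A → no match
B → no match — must start with 'a'
C → match
D → no match — must end with 'b'
E → no match

C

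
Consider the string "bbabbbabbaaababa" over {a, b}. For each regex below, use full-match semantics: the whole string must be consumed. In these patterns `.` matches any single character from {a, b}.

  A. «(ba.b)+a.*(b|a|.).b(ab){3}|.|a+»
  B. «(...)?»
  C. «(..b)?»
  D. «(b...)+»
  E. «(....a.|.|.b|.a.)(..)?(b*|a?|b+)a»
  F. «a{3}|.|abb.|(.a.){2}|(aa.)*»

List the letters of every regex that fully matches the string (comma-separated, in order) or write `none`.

D

A → no match
B → no match
C → no match
D → match
E → no match
F → no match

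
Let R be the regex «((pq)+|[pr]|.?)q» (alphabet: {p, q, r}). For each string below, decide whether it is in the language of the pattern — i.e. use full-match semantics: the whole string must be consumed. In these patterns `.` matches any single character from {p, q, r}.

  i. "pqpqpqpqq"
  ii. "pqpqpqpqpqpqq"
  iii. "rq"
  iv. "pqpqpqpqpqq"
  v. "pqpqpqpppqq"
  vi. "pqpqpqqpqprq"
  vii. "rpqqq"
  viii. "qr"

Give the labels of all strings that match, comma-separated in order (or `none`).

i → match
ii → match
iii → match
iv → match
v → no match
vi → no match
vii → no match
viii → no match — must end with "q"

i, ii, iii, iv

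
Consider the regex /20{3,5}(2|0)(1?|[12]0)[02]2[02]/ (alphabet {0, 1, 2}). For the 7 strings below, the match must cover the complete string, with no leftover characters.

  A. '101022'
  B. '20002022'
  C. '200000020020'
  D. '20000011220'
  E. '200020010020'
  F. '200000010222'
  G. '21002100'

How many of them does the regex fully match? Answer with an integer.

3

A. '101022' → no match — must start with '20'
B. '20002022' → match
C. '200000020020' → match
D. '20000011220' → no match
E. '200020010020' → no match
F. '200000010222' → match
G. '21002100' → no match — must start with '20'
Total matched: 3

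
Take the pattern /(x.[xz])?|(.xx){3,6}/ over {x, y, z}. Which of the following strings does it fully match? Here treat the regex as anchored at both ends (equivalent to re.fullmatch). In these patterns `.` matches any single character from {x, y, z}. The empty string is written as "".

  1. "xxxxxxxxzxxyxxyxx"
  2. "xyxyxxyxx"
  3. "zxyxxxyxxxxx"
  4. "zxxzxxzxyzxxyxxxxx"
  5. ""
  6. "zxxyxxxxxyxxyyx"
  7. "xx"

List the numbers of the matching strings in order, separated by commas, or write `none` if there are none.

5

1 → no match
2. "xyxyxxyxx" → no match
3. "zxyxxxyxxxxx" → no match
4 → no match
5. "" → match
6 → no match
7. "xx" → no match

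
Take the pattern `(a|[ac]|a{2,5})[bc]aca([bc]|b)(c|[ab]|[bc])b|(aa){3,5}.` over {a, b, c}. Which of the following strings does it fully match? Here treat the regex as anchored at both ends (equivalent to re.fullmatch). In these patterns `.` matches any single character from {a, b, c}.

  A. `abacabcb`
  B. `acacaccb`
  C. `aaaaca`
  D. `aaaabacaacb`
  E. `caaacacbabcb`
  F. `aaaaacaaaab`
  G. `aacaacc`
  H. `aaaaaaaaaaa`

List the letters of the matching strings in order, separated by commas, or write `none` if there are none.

A → match
B → match
C → no match
D → no match
E → no match
F → no match
G → no match
H → match

A, B, H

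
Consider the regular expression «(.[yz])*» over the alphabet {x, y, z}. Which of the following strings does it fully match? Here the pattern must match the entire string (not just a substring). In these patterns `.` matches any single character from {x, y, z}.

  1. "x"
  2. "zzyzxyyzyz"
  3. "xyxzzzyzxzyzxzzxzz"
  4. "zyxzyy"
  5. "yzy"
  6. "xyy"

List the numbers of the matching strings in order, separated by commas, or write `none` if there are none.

1 → no match
2 → match
3 → no match
4 → match
5 → no match
6 → no match

2, 4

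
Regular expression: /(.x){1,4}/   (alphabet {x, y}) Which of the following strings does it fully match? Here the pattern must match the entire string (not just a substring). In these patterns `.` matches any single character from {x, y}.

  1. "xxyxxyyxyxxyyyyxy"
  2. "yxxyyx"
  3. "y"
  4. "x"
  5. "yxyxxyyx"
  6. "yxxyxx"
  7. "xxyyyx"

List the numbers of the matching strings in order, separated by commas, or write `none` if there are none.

none

1 → no match — must end with "x"
2. "yxxyyx" → no match
3. "y" → no match — must end with "x"
4. "x" → no match
5. "yxyxxyyx" → no match
6. "yxxyxx" → no match
7. "xxyyyx" → no match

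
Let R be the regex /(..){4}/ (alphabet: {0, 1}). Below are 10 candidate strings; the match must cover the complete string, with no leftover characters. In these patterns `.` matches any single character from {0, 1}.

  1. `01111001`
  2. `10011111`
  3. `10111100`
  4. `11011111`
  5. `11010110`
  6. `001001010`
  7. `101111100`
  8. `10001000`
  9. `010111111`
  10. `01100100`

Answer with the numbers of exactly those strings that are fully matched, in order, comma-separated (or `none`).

1 → match
2 → match
3 → match
4 → match
5 → match
6 → no match
7 → no match
8 → match
9 → no match
10 → match

1, 2, 3, 4, 5, 8, 10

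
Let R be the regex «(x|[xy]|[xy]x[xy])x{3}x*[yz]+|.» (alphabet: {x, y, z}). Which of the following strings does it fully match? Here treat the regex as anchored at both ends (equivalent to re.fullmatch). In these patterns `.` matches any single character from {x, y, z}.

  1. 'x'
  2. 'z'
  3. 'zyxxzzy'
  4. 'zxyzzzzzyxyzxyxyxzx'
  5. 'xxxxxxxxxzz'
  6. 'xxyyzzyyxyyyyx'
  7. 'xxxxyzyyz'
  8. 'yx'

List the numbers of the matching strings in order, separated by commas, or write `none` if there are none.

1 → match
2 → match
3 → no match
4 → no match
5 → match
6 → no match
7 → match
8 → no match

1, 2, 5, 7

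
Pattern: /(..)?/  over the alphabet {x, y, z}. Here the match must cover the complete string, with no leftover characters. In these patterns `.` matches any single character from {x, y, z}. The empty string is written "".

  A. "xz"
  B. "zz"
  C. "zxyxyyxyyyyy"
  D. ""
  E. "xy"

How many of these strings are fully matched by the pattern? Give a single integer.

A. "xz" → match
B. "zz" → match
C. "zxyxyyxyyyyy" → no match
D. "" → match
E. "xy" → match
Total matched: 4

4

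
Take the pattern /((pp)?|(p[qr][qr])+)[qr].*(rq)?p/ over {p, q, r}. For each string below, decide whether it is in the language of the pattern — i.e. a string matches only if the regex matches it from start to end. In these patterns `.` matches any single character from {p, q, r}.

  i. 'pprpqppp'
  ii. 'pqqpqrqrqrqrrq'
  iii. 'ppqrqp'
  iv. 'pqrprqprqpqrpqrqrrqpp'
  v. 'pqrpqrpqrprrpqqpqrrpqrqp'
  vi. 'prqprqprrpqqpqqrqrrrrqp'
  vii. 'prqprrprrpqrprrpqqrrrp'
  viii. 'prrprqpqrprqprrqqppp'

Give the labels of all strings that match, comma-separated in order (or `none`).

i. 'pprpqppp' → match
ii → no match — must end with 'p'
iii. 'ppqrqp' → match
iv → match
v → match
vi → match
vii → match
viii → match

i, iii, iv, v, vi, vii, viii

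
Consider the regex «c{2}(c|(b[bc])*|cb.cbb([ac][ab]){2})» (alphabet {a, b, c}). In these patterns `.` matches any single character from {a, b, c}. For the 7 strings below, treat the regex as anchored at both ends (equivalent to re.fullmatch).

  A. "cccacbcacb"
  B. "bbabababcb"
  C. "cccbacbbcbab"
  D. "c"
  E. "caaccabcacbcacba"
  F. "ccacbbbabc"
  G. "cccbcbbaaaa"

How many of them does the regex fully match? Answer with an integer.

A → no match
B → no match — must start with "c"
C → match
D → no match
E → no match
F → no match
G → no match
Total matched: 1

1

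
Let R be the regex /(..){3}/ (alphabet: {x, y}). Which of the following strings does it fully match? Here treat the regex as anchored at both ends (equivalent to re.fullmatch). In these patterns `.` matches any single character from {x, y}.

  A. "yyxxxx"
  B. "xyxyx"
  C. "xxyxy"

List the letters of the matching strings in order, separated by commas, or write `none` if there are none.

A → match
B → no match
C → no match

A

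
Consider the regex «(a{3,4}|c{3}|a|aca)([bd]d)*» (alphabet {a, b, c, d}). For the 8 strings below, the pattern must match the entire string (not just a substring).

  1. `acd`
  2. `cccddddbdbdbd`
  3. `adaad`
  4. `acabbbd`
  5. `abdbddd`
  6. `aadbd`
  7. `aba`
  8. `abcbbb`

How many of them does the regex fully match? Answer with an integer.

1 → no match
2 → match
3 → no match
4 → no match
5 → match
6 → no match
7 → no match
8 → no match
Total matched: 2

2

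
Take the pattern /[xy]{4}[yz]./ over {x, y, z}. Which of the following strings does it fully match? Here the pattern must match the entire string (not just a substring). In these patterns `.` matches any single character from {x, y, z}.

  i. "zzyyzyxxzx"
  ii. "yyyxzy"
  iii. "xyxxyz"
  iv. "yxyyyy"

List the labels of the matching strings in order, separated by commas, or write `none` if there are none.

ii, iii, iv

i → no match
ii → match
iii → match
iv → match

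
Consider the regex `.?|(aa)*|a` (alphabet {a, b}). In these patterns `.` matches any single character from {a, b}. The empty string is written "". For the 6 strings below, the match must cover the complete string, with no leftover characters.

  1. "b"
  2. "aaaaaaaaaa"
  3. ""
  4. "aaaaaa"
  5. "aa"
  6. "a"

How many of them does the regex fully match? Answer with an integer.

6

1. "b" → match
2. "aaaaaaaaaa" → match
3. "" → match
4. "aaaaaa" → match
5. "aa" → match
6. "a" → match
Total matched: 6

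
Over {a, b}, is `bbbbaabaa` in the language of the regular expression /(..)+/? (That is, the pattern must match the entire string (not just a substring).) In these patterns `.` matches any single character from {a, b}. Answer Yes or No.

No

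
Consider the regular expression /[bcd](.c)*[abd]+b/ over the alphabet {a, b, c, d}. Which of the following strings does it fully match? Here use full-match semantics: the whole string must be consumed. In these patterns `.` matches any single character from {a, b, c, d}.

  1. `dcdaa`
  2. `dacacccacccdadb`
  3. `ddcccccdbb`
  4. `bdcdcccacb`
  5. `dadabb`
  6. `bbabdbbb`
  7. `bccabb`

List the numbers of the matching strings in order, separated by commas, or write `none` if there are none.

1 → no match — must end with `b`
2 → match
3 → match
4 → no match
5 → match
6 → match
7 → match

2, 3, 5, 6, 7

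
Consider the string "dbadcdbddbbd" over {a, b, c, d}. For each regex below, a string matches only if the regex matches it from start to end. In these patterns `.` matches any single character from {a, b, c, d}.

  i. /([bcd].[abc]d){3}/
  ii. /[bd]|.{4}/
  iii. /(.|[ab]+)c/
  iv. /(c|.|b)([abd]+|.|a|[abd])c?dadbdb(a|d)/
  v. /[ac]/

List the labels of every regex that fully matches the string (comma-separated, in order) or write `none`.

i → match
ii → no match
iii → no match — must end with "c"
iv → no match
v → no match

i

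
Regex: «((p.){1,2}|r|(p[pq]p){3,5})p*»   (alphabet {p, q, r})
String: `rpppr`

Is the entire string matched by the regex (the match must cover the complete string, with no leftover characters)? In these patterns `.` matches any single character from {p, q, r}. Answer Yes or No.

No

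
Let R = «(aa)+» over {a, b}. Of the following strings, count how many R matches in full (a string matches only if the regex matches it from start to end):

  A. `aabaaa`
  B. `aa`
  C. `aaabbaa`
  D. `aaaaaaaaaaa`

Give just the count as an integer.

A → no match
B → match
C → no match
D → no match
Total matched: 1

1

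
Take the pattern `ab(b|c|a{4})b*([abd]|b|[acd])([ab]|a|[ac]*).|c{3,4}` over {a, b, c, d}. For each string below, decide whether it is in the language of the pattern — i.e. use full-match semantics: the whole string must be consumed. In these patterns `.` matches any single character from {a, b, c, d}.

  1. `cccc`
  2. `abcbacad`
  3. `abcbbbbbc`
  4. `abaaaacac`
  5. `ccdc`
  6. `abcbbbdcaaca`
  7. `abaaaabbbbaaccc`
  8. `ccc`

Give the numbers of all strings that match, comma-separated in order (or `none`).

1. `cccc` → match
2. `abcbacad` → match
3. `abcbbbbbc` → match
4. `abaaaacac` → match
5. `ccdc` → no match
6. `abcbbbdcaaca` → match
7 → match
8. `ccc` → match

1, 2, 3, 4, 6, 7, 8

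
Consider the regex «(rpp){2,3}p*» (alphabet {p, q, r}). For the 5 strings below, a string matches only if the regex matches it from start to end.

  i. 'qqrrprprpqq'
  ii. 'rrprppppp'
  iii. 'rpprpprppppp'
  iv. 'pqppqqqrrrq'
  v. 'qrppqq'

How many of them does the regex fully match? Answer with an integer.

1

i → no match — must start with 'rpp'
ii → no match — must start with 'rpp'
iii → match
iv → no match — must start with 'rpp'
v → no match — must start with 'rpp'
Total matched: 1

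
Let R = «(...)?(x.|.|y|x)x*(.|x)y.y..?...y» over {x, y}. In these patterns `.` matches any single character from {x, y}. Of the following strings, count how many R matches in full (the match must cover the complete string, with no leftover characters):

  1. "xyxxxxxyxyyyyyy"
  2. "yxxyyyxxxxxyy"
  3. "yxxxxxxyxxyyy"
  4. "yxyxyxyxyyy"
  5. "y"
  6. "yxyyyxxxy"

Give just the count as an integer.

2

1 → match
2 → no match
3 → no match
4 → match
5 → no match
6 → no match
Total matched: 2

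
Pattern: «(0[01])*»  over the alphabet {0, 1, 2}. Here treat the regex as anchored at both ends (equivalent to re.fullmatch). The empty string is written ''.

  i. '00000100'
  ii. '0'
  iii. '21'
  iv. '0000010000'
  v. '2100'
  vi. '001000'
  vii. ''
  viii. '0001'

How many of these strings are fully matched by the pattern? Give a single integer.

4

i → match
ii → no match
iii → no match
iv → match
v → no match
vi → no match
vii → match
viii → match
Total matched: 4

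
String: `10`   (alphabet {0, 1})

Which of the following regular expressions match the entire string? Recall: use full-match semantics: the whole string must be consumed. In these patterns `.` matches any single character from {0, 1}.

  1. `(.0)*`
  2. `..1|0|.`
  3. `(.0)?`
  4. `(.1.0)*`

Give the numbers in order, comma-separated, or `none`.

1, 3

1 → match
2 → no match
3 → match
4 → no match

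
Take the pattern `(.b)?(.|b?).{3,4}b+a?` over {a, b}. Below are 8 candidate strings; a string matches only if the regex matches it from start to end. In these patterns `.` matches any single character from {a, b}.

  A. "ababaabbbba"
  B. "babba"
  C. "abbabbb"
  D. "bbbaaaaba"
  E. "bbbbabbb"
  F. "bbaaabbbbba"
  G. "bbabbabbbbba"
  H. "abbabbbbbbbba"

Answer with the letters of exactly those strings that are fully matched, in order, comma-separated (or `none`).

A → match
B → match
C → match
D → match
E → match
F → match
G → match
H → match

A, B, C, D, E, F, G, H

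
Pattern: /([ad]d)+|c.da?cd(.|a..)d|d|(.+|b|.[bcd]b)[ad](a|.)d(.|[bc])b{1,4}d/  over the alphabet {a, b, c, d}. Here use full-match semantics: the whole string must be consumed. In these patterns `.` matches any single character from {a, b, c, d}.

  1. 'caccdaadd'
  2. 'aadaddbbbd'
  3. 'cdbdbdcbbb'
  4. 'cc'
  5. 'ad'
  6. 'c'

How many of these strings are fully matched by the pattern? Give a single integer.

1 → no match
2 → match
3 → no match
4 → no match
5 → match
6 → no match
Total matched: 2

2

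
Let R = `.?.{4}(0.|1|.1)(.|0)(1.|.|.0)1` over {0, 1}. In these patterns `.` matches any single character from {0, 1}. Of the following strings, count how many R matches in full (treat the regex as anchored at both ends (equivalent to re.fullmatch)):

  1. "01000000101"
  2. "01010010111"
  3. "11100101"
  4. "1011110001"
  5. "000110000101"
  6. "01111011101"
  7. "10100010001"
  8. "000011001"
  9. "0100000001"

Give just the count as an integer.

7

1 → match
2 → match
3 → no match
4 → match
5 → no match
6 → match
7 → match
8 → match
9 → match
Total matched: 7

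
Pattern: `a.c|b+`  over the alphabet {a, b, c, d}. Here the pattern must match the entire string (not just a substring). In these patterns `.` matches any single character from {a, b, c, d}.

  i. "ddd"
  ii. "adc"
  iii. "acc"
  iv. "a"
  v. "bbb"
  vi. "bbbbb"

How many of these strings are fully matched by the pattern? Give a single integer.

i. "ddd" → no match
ii. "adc" → match
iii. "acc" → match
iv. "a" → no match
v. "bbb" → match
vi. "bbbbb" → match
Total matched: 4

4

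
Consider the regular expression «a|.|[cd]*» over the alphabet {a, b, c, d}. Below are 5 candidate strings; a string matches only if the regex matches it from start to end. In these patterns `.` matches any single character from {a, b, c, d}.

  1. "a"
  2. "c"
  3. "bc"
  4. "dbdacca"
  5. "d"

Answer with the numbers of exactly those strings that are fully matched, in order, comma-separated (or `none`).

1, 2, 5

1. "a" → match
2. "c" → match
3. "bc" → no match
4. "dbdacca" → no match
5. "d" → match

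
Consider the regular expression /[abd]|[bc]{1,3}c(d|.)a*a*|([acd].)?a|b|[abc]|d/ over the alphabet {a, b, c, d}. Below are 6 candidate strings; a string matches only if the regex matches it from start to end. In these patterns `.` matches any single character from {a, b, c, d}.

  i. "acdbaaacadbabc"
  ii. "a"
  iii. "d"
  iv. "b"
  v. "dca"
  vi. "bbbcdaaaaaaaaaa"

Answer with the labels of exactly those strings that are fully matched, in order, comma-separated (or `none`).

i → no match
ii → match
iii → match
iv → match
v → match
vi → match

ii, iii, iv, v, vi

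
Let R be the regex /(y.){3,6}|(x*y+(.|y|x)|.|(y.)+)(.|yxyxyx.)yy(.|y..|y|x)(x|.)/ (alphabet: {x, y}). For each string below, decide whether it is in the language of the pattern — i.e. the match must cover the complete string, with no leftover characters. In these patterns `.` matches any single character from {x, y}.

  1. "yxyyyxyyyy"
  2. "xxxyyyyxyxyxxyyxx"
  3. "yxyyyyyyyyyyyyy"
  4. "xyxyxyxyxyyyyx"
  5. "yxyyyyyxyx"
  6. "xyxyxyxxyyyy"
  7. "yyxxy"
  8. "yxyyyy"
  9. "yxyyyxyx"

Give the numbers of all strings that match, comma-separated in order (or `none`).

1 → match
2 → match
3 → match
4 → match
5 → match
6 → match
7 → no match
8 → match
9 → match

1, 2, 3, 4, 5, 6, 8, 9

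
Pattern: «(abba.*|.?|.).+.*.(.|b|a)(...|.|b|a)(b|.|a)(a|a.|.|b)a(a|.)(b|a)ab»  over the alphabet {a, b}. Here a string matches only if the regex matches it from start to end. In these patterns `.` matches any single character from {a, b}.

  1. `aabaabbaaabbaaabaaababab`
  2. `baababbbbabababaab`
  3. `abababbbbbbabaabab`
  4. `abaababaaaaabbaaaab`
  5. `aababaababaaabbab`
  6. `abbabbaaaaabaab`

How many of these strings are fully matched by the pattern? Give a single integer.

5

1 → no match
2 → match
3 → match
4 → match
5 → match
6 → match
Total matched: 5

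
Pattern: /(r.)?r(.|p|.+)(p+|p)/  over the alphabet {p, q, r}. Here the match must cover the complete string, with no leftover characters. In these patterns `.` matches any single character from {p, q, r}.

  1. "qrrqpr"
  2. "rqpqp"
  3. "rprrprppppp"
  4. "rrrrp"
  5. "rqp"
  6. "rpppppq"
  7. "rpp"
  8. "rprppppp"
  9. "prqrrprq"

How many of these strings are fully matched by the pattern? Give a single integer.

1 → no match — must end with "p"
2 → match
3 → match
4 → match
5 → match
6 → no match — must end with "p"
7 → match
8 → match
9 → no match — must end with "p"
Total matched: 6

6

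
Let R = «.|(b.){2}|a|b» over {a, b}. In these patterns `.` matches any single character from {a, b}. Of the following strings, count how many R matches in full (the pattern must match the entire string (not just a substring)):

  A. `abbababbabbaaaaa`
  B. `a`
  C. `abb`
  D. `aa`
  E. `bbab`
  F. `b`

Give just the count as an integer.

2

A → no match
B → match
C → no match
D → no match
E → no match
F → match
Total matched: 2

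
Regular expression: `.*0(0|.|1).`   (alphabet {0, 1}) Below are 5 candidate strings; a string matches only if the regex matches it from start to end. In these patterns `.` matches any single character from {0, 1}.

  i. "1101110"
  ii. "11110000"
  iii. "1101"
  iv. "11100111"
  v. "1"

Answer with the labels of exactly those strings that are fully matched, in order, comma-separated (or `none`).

i → no match
ii → match
iii → no match
iv → no match
v → no match

ii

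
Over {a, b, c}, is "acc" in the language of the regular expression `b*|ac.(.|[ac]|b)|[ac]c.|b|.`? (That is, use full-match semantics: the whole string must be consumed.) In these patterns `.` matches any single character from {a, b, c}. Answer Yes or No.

Yes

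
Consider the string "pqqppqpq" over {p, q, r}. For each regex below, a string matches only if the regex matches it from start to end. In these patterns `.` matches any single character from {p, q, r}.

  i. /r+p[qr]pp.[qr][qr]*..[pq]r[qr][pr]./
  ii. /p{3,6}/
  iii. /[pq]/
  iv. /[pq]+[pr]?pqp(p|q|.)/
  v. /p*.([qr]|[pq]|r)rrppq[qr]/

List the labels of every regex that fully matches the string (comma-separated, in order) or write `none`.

iv

i → no match — must start with "r"
ii → no match — must end with "p"
iii → no match
iv → match
v → no match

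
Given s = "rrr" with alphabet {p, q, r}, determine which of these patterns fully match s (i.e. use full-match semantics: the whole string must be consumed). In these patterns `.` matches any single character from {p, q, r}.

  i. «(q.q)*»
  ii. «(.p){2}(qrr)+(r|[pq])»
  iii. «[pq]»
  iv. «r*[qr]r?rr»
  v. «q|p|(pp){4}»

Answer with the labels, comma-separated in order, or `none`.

iv

i → no match
ii → no match
iii → no match
iv → match
v → no match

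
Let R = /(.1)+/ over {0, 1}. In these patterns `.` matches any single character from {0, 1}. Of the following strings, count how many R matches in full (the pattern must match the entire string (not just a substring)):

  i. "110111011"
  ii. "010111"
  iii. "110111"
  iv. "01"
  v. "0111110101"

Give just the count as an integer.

i. "110111011" → no match
ii. "010111" → match
iii. "110111" → match
iv. "01" → match
v. "0111110101" → match
Total matched: 4

4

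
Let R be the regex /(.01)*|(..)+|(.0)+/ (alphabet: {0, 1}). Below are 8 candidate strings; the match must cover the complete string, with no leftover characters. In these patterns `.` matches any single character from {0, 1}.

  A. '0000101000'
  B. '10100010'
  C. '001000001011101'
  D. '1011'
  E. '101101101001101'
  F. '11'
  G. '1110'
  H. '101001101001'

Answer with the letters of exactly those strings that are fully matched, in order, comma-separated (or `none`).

A → match
B → match
C → no match
D → match
E → match
F → match
G → match
H → match

A, B, D, E, F, G, H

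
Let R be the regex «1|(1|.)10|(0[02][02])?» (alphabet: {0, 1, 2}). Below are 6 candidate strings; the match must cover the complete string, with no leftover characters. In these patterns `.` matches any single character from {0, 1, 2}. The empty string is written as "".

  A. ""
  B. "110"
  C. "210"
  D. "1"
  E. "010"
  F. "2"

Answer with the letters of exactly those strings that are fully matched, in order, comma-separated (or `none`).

A, B, C, D, E

A → match
B → match
C → match
D → match
E → match
F → no match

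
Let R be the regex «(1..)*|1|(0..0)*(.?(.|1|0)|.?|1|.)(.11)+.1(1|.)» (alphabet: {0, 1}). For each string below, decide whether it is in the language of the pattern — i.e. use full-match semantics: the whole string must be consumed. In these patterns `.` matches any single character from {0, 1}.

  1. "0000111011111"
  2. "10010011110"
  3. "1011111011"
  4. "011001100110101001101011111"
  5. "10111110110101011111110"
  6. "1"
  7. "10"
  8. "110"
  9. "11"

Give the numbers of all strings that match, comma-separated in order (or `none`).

1, 3, 6, 8

1 → match
2. "10010011110" → no match
3. "1011111011" → match
4 → no match
5 → no match
6. "1" → match
7. "10" → no match
8. "110" → match
9. "11" → no match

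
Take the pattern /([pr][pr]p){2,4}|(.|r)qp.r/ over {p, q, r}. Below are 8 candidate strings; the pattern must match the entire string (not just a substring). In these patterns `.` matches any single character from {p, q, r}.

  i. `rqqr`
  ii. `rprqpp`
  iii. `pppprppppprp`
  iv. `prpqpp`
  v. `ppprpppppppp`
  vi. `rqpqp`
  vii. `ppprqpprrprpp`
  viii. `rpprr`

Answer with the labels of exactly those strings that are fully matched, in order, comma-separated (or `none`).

iii, v

i → no match
ii → no match
iii → match
iv → no match
v → match
vi → no match
vii → no match
viii → no match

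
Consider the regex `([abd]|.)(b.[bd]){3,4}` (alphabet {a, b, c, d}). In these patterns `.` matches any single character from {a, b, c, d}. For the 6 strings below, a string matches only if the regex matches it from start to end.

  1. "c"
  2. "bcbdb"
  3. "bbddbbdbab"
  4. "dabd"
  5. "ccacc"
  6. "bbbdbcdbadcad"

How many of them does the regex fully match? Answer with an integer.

1

1 → no match
2 → no match
3 → match
4 → no match
5 → no match
6 → no match
Total matched: 1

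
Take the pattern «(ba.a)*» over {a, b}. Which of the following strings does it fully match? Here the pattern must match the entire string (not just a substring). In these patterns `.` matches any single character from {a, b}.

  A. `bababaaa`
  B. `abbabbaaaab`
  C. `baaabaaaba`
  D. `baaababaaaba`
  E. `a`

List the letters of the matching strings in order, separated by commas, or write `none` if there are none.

A

A. `bababaaa` → match
B. `abbabbaaaab` → no match
C. `baaabaaaba` → no match
D. `baaababaaaba` → no match
E. `a` → no match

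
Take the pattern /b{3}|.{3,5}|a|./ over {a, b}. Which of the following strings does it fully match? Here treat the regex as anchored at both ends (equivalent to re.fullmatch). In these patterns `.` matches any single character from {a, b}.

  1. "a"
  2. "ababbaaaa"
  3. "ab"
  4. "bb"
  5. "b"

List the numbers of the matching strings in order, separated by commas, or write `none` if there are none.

1, 5

1 → match
2 → no match
3 → no match
4 → no match
5 → match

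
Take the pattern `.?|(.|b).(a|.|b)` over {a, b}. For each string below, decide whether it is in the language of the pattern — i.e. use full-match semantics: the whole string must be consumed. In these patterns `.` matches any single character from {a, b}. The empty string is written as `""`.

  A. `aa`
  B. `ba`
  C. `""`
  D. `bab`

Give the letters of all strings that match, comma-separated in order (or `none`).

A. `aa` → no match
B. `ba` → no match
C. `""` → match
D. `bab` → match

C, D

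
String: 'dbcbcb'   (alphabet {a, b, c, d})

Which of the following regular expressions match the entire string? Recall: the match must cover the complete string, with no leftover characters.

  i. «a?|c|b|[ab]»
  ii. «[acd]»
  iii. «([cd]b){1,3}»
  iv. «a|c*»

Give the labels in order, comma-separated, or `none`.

iii

i → no match
ii → no match
iii → match
iv → no match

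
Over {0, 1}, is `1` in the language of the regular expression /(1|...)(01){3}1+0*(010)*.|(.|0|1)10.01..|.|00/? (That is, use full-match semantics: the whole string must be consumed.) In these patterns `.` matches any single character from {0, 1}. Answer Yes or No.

Yes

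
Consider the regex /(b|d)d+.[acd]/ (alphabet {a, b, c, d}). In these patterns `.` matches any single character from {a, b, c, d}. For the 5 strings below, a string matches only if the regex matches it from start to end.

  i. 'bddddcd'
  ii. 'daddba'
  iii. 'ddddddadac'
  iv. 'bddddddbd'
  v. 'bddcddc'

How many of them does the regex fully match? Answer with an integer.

2

i → match
ii → no match
iii → no match
iv → match
v → no match
Total matched: 2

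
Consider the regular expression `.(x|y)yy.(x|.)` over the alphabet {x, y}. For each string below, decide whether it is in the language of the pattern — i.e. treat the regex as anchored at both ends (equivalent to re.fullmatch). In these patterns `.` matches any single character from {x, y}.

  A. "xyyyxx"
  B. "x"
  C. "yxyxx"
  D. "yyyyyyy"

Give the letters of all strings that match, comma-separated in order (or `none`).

A → match
B → no match
C → no match
D → no match

A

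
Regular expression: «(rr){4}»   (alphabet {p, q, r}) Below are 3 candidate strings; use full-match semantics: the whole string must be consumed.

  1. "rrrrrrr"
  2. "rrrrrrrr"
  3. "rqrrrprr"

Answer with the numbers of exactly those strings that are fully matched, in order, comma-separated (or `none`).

1 → no match
2 → match
3 → no match — must start with "rr"

2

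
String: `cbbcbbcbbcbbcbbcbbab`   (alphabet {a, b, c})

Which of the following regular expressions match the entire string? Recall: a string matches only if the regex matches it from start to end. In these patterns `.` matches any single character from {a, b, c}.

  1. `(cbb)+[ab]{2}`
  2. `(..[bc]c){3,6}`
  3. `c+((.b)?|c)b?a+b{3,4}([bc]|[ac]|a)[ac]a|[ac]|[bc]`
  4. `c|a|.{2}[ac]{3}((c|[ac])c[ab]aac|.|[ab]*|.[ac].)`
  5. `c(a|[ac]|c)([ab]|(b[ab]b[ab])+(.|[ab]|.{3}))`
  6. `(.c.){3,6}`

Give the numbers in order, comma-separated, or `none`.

1 → match
2 → no match — must end with `c`
3 → no match
4 → no match
5 → no match
6 → no match

1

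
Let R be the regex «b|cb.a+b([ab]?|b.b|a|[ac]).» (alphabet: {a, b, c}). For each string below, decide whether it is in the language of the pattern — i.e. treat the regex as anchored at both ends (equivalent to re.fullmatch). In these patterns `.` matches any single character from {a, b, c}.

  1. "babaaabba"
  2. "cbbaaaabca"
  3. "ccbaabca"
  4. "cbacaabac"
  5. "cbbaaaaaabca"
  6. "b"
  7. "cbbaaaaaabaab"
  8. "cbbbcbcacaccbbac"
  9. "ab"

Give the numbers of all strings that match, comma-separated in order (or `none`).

1 → no match
2 → match
3 → no match
4 → no match
5 → match
6 → match
7 → no match
8 → no match
9 → no match

2, 5, 6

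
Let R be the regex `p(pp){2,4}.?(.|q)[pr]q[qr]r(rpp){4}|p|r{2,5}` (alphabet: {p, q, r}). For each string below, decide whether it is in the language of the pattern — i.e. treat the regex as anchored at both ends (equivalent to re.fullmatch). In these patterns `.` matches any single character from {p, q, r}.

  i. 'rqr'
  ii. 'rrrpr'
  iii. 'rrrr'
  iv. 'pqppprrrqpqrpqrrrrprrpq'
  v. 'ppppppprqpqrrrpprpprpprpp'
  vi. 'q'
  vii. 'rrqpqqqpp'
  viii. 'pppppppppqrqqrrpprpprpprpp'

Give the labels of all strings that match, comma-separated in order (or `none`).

iii, v, viii

i → no match
ii → no match
iii → match
iv → no match
v → match
vi → no match
vii → no match
viii → match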